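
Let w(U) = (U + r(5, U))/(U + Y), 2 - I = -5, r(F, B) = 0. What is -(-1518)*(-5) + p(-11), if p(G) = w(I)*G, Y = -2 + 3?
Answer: -60797/8 ≈ -7599.6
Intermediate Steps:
I = 7 (I = 2 - 1*(-5) = 2 + 5 = 7)
Y = 1
w(U) = U/(1 + U) (w(U) = (U + 0)/(U + 1) = U/(1 + U))
p(G) = 7*G/8 (p(G) = (7/(1 + 7))*G = (7/8)*G = (7*(1/8))*G = 7*G/8)
-(-1518)*(-5) + p(-11) = -(-1518)*(-5) + (7/8)*(-11) = -66*115 - 77/8 = -7590 - 77/8 = -60797/8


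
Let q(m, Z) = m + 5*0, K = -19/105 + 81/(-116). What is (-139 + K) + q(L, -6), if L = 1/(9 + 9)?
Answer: -5109157/36540 ≈ -139.82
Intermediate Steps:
L = 1/18 ≈ 0.055556
K = -10709/12180 (K = -19*1/105 + 81*(-1/116) = -19/105 - 81/116 = -10709/12180 ≈ -0.87923)
q(m, Z) = m (q(m, Z) = m + 0 = m)
(-139 + K) + q(L, -6) = (-139 - 10709/12180) + 1/18 = -1703729/12180 + 1/18 = -5109157/36540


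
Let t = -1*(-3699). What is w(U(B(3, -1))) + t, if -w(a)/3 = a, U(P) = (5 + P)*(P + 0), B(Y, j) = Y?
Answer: 3627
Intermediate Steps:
U(P) = P*(5 + P) (U(P) = (5 + P)*P = P*(5 + P))
t = 3699
w(a) = -3*a
w(U(B(3, -1))) + t = -9*(5 + 3) + 3699 = -9*8 + 3699 = -3*24 + 3699 = -72 + 3699 = 3627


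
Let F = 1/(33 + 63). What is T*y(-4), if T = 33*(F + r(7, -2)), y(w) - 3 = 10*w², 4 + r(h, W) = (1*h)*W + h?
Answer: -1891615/32 ≈ -59113.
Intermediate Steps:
r(h, W) = -4 + h + W*h (r(h, W) = -4 + ((1*h)*W + h) = -4 + (h*W + h) = -4 + (W*h + h) = -4 + (h + W*h) = -4 + h + W*h)
F = 1/96 ≈ 0.010417
y(w) = 3 + 10*w²
T = -11605/32 (T = 33*(1/96 + (-4 + 7 - 2*7)) = 33*(1/96 + (-4 + 7 - 14)) = 33*(1/96 - 11) = 33*(-1055/96) = -11605/32 ≈ -362.66)
T*y(-4) = -11605*(3 + 10*(-4)²)/32 = -11605*(3 + 10*16)/32 = -11605*(3 + 160)/32 = -11605/32*163 = -1891615/32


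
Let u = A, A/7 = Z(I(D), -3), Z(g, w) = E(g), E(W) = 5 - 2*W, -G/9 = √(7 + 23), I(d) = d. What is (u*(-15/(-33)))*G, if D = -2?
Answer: -2835*√30/11 ≈ -1411.6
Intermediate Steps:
G = -9*√30 (G = -9*√(7 + 23) = -9*√30 ≈ -49.295)
Z(g, w) = 5 - 2*g
A = 63 (A = 7*(5 - 2*(-2)) = 7*(5 + 4) = 7*9 = 63)
u = 63
(u*(-15/(-33)))*G = (63*(-15/(-33)))*(-9*√30) = (63*(-15*(-1/33)))*(-9*√30) = (63*(5/11))*(-9*√30) = 315*(-9*√30)/11 = -2835*√30/11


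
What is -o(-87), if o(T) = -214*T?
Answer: -18618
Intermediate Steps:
-o(-87) = -(-214)*(-87) = -1*18618 = -18618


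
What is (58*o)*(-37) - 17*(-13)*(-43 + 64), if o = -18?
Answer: 43269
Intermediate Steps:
(58*o)*(-37) - 17*(-13)*(-43 + 64) = (58*(-18))*(-37) - 17*(-13)*(-43 + 64) = -1044*(-37) - (-221)*21 = 38628 - 1*(-4641) = 38628 + 4641 = 43269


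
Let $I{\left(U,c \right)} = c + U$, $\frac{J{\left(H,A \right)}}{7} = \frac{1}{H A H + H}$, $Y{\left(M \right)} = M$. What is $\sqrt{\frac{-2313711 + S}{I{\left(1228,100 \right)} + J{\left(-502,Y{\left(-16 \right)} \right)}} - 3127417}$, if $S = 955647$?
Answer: $\frac{i \sqrt{27614500103266790883289}}{93951713} \approx 1768.7 i$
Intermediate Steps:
$J{\left(H,A \right)} = \frac{7}{H + A H^{2}}$ ($J{\left(H,A \right)} = \frac{7}{H A H + H} = \frac{7}{A H H + H} = \frac{7}{A H^{2} + H} = \frac{7}{H + A H^{2}}$)
$I{\left(U,c \right)} = U + c$
$\sqrt{\frac{-2313711 + S}{I{\left(1228,100 \right)} + J{\left(-502,Y{\left(-16 \right)} \right)}} - 3127417} = \sqrt{\frac{-2313711 + 955647}{\left(1228 + 100\right) + \frac{7}{\left(-502\right) \left(1 - -8032\right)}} - 3127417} = \sqrt{- \frac{1358064}{1328 + 7 \left(- \frac{1}{502}\right) \frac{1}{1 + 8032}} - 3127417} = \sqrt{- \frac{1358064}{1328 + 7 \left(- \frac{1}{502}\right) \frac{1}{8033}} - 3127417} = \sqrt{- \frac{1358064}{1328 - \frac{7}{4032566}} - 3127417} = \sqrt{- \frac{1358064}{\frac{5355247641}{4032566}} - 3127417} = \sqrt{\left(-1358064\right) \frac{4032566}{5355247641} - 3127417} = \sqrt{- \frac{1825494237408}{1785082547} - 3127417} = \sqrt{- \frac{5584522998128507}{1785082547}} = \frac{i \sqrt{27614500103266790883289}}{93951713}$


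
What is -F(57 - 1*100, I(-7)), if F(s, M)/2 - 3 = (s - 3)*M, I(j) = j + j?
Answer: -1294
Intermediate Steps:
I(j) = 2*j
F(s, M) = 6 + 2*M*(-3 + s) (F(s, M) = 6 + 2*((s - 3)*M) = 6 + 2*((-3 + s)*M) = 6 + 2*(M*(-3 + s)) = 6 + 2*M*(-3 + s))
-F(57 - 1*100, I(-7)) = -(6 - 12*(-7) + 2*(2*(-7))*(57 - 1*100)) = -(6 - 6*(-14) + 2*(-14)*(57 - 100)) = -(6 + 84 + 2*(-14)*(-43)) = -(6 + 84 + 1204) = -1*1294 = -1294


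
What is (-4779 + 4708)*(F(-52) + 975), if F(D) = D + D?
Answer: -61841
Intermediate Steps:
F(D) = 2*D
(-4779 + 4708)*(F(-52) + 975) = (-4779 + 4708)*(2*(-52) + 975) = -71*(-104 + 975) = -71*871 = -61841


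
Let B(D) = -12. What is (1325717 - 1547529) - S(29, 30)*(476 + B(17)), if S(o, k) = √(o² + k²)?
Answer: -221812 - 464*√1741 ≈ -2.4117e+5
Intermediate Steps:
S(o, k) = √(k² + o²)
(1325717 - 1547529) - S(29, 30)*(476 + B(17)) = (1325717 - 1547529) - √(30² + 29²)*(476 - 12) = -221812 - √(900 + 841)*464 = -221812 - √1741*464 = -221812 - 464*√1741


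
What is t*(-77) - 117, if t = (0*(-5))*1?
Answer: -117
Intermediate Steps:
t = 0 (t = 0*1 = 0)
t*(-77) - 117 = 0*(-77) - 117 = 0 - 117 = -117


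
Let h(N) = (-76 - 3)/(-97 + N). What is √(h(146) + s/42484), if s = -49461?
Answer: 5*I*√2455500853/148694 ≈ 1.6663*I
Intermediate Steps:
h(N) = -79/(-97 + N)
√(h(146) + s/42484) = √(-79/(-97 + 146) - 49461/42484) = √(-79/49 - 49461*1/42484) = √(-79*1/49 - 49461/42484) = √(-79/49 - 49461/42484) = √(-5779825/2081716) = 5*I*√2455500853/148694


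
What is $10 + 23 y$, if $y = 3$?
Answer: $79$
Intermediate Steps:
$10 + 23 y = 10 + 23 \cdot 3 = 10 + 69 = 79$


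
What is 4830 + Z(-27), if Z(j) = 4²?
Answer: 4846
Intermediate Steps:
Z(j) = 16
4830 + Z(-27) = 4830 + 16 = 4846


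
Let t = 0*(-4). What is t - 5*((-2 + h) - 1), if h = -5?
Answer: 40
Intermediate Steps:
t = 0
t - 5*((-2 + h) - 1) = 0 - 5*((-2 - 5) - 1) = 0 - 5*(-7 - 1) = 0 - 5*(-8) = 0 + 40 = 40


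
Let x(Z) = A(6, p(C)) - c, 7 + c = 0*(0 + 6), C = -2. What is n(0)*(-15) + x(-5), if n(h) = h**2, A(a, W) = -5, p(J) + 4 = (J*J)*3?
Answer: 2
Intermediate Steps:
p(J) = -4 + 3*J**2 (p(J) = -4 + (J*J)*3 = -4 + J**2*3 = -4 + 3*J**2)
c = -7 (c = -7 + 0*(0 + 6) = -7 + 0*6 = -7 + 0 = -7)
x(Z) = 2 (x(Z) = -5 - 1*(-7) = -5 + 7 = 2)
n(0)*(-15) + x(-5) = 0**2*(-15) + 2 = 0*(-15) + 2 = 0 + 2 = 2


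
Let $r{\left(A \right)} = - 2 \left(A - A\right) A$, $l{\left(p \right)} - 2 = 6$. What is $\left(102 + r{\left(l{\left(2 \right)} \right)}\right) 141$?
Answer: $14382$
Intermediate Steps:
$l{\left(p \right)} = 8$ ($l{\left(p \right)} = 2 + 6 = 8$)
$r{\left(A \right)} = 0$ ($r{\left(A \right)} = \left(-2\right) 0 A = 0 A = 0$)
$\left(102 + r{\left(l{\left(2 \right)} \right)}\right) 141 = \left(102 + 0\right) 141 = 102 \cdot 141 = 14382$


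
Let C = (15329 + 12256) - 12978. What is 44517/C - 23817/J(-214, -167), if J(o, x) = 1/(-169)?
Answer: 19598095276/4869 ≈ 4.0251e+6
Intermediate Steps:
C = 14607 (C = 27585 - 12978 = 14607)
J(o, x) = -1/169
44517/C - 23817/J(-214, -167) = 44517/14607 - 23817/(-1/169) = 44517*(1/14607) - 23817*(-169) = 14839/4869 + 4025073 = 19598095276/4869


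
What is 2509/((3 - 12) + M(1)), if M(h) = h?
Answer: -2509/8 ≈ -313.63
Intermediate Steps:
2509/((3 - 12) + M(1)) = 2509/((3 - 12) + 1) = 2509/(-9 + 1) = 2509/(-8) = -1/8*2509 = -2509/8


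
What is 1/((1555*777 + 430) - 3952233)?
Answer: -1/2743568 ≈ -3.6449e-7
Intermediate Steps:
1/((1555*777 + 430) - 3952233) = 1/((1208235 + 430) - 3952233) = 1/(1208665 - 3952233) = 1/(-2743568) = -1/2743568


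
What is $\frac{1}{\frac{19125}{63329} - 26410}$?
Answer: $- \frac{63329}{1672499765} \approx -3.7865 \cdot 10^{-5}$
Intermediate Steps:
$\frac{1}{\frac{19125}{63329} - 26410} = \frac{1}{- \frac{1672499765}{63329}} = - \frac{63329}{1672499765}$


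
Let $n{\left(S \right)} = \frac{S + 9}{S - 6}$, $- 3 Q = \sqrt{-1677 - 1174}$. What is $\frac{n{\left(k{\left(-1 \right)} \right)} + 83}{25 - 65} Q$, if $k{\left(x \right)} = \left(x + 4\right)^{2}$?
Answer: $\frac{89 i \sqrt{2851}}{120} \approx 39.601 i$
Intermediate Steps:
$Q = - \frac{i \sqrt{2851}}{3}$ ($Q = - \frac{\sqrt{-1677 - 1174}}{3} = - \frac{\sqrt{-2851}}{3} = - \frac{i \sqrt{2851}}{3} \approx - 17.798 i$)
$k{\left(x \right)} = \left(4 + x\right)^{2}$
$n{\left(S \right)} = \frac{9 + S}{-6 + S}$
$\frac{n{\left(k{\left(-1 \right)} \right)} + 83}{25 - 65} Q = \frac{\frac{9 + \left(4 - 1\right)^{2}}{-6 + \left(4 - 1\right)^{2}} + 83}{25 - 65} \left(- \frac{i \sqrt{2851}}{3}\right) = \frac{\frac{9 + 3^{2}}{-6 + 3^{2}} + 83}{-40} \left(- \frac{i \sqrt{2851}}{3}\right) = \left(\frac{9 + 9}{-6 + 9} + 83\right) \left(- \frac{1}{40}\right) \left(- \frac{i \sqrt{2851}}{3}\right) = \left(\frac{1}{3} \cdot 18 + 83\right) \left(- \frac{1}{40}\right) \left(- \frac{i \sqrt{2851}}{3}\right) = \left(6 + 83\right) \left(- \frac{1}{40}\right) \left(- \frac{i \sqrt{2851}}{3}\right) = 89 \left(- \frac{1}{40}\right) \left(- \frac{i \sqrt{2851}}{3}\right) = - \frac{89 \left(- \frac{i \sqrt{2851}}{3}\right)}{40} = \frac{89 i \sqrt{2851}}{120}$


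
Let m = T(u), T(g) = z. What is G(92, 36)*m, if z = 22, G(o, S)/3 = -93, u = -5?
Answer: -6138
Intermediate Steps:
G(o, S) = -279 (G(o, S) = 3*(-93) = -279)
T(g) = 22
m = 22
G(92, 36)*m = -279*22 = -6138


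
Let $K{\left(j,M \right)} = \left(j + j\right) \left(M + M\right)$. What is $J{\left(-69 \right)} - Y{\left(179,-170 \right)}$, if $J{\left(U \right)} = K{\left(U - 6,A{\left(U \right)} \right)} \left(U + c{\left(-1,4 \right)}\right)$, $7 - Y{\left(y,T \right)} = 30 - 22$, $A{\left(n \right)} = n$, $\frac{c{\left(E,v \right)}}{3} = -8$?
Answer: $-1925099$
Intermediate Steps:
$c{\left(E,v \right)} = -24$ ($c{\left(E,v \right)} = 3 \left(-8\right) = -24$)
$K{\left(j,M \right)} = 4 M j$ ($K{\left(j,M \right)} = 2 j 2 M = 4 M j$)
$Y{\left(y,T \right)} = -1$ ($Y{\left(y,T \right)} = 7 - \left(30 - 22\right) = 7 - 8 = -1$)
$J{\left(U \right)} = 4 U \left(-24 + U\right) \left(-6 + U\right)$ ($J{\left(U \right)} = 4 U \left(U - 6\right) \left(U - 24\right) = 4 U \left(-6 + U\right) \left(-24 + U\right) = 4 U \left(-24 + U\right) \left(-6 + U\right)$)
$J{\left(-69 \right)} - Y{\left(179,-170 \right)} = 4 \left(-69\right) \left(-24 - 69\right) \left(-6 - 69\right) - -1 = 4 \left(-69\right) \left(-93\right) \left(-75\right) + 1 = -1925100 + 1 = -1925099$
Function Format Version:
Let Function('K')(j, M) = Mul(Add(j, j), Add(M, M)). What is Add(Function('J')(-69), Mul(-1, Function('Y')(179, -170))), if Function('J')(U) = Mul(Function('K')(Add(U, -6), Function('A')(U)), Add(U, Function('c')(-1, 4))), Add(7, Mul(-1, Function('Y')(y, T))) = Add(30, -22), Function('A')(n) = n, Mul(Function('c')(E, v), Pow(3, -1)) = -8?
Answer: -1925099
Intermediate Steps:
Function('c')(E, v) = -24 (Function('c')(E, v) = Mul(3, -8) = -24)
Function('K')(j, M) = Mul(4, M, j) (Function('K')(j, M) = Mul(Mul(2, j), Mul(2, M)) = Mul(4, M, j))
Function('Y')(y, T) = -1 (Function('Y')(y, T) = Add(7, Mul(-1, Add(30, -22))) = Add(7, Mul(-1, 8)) = Add(7, -8) = -1)
Function('J')(U) = Mul(4, U, Add(-24, U), Add(-6, U)) (Function('J')(U) = Mul(Mul(4, U, Add(U, -6)), Add(U, -24)) = Mul(Mul(4, U, Add(-6, U)), Add(-24, U)) = Mul(4, U, Add(-24, U), Add(-6, U)))
Add(Function('J')(-69), Mul(-1, Function('Y')(179, -170))) = Add(Mul(4, -69, Add(-24, -69), Add(-6, -69)), Mul(-1, -1)) = Add(Mul(4, -69, -93, -75), 1) = Add(-1925100, 1) = -1925099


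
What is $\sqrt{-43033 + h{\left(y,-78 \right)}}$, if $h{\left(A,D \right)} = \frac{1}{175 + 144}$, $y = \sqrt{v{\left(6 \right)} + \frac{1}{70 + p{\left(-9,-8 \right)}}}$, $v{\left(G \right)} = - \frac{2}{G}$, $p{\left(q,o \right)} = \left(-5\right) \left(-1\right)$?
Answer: $\frac{i \sqrt{4379080794}}{319} \approx 207.44 i$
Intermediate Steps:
$p{\left(q,o \right)} = 5$
$y = \frac{2 i \sqrt{2}}{5}$ ($y = \sqrt{- \frac{2}{6} + \frac{1}{70 + 5}} = \sqrt{\left(-2\right) \frac{1}{6} + \frac{1}{75}} = \sqrt{- \frac{1}{3} + \frac{1}{75}} = \sqrt{- \frac{8}{25}} = \frac{2 i \sqrt{2}}{5} \approx 0.56569 i$)
$h{\left(A,D \right)} = \frac{1}{319}$
$\sqrt{-43033 + h{\left(y,-78 \right)}} = \sqrt{-43033 + \frac{1}{319}} = \sqrt{- \frac{13727526}{319}} = \frac{i \sqrt{4379080794}}{319}$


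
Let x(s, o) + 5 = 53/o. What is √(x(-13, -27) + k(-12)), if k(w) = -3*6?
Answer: I*√2022/9 ≈ 4.9963*I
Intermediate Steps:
k(w) = -18
x(s, o) = -5 + 53/o
√(x(-13, -27) + k(-12)) = √((-5 + 53/(-27)) - 18) = √((-5 + 53*(-1/27)) - 18) = √((-5 - 53/27) - 18) = √(-188/27 - 18) = √(-674/27) = I*√2022/9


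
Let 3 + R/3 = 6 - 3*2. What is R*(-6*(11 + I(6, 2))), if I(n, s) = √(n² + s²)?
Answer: 594 + 108*√10 ≈ 935.53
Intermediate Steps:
R = -9 (R = -9 + 3*(6 - 3*2) = -9 + 3*(6 - 6) = -9 + 3*0 = -9 + 0 = -9)
R*(-6*(11 + I(6, 2))) = -(-54)*(11 + √(6² + 2²)) = -(-54)*(11 + √(36 + 4)) = -(-54)*(11 + √40) = -(-54)*(11 + 2*√10) = -9*(-66 - 12*√10) = 594 + 108*√10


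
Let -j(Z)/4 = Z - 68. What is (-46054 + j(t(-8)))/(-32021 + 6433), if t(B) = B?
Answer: 22875/12794 ≈ 1.7879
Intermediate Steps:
j(Z) = 272 - 4*Z (j(Z) = -4*(Z - 68) = -4*(-68 + Z) = 272 - 4*Z)
(-46054 + j(t(-8)))/(-32021 + 6433) = (-46054 + (272 - 4*(-8)))/(-32021 + 6433) = (-46054 + (272 + 32))/(-25588) = (-46054 + 304)*(-1/25588) = -45750*(-1/25588) = 22875/12794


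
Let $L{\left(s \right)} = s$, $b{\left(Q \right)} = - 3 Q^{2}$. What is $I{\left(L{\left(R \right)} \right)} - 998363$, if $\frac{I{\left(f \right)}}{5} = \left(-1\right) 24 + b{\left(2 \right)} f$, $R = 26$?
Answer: $-1000043$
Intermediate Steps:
$I{\left(f \right)} = -120 - 60 f$ ($I{\left(f \right)} = 5 \left(\left(-1\right) 24 + - 3 \cdot 2^{2} f\right) = 5 \left(-24 + \left(-3\right) 4 f\right) = 5 \left(-24 - 12 f\right) = -120 - 60 f$)
$I{\left(L{\left(R \right)} \right)} - 998363 = \left(-120 - 1560\right) - 998363 = -1680 - 998363 = -1000043$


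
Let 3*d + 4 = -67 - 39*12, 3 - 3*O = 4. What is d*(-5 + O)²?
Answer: -137984/27 ≈ -5110.5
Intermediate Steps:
O = -⅓ (O = 1 - ⅓*4 = 1 - 4/3 = -⅓ ≈ -0.33333)
d = -539/3 (d = -4/3 + (-67 - 39*12)/3 = -4/3 + (-67 - 468)/3 = -4/3 + (⅓)*(-535) = -4/3 - 535/3 = -539/3 ≈ -179.67)
d*(-5 + O)² = -539*(-5 - ⅓)²/3 = -539*(-16/3)²/3 = -539/3*256/9 = -137984/27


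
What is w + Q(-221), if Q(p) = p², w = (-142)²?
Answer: 69005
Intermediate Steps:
w = 20164
w + Q(-221) = 20164 + (-221)² = 20164 + 48841 = 69005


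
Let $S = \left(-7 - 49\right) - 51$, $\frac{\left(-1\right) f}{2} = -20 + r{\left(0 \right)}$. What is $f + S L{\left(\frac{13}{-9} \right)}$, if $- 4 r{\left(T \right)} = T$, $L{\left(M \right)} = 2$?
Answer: $-174$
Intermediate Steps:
$r{\left(T \right)} = - \frac{T}{4}$
$f = 40$ ($f = - 2 \left(-20 - 0\right) = - 2 \left(-20 + 0\right) = \left(-2\right) \left(-20\right) = 40$)
$S = -107$ ($S = -56 - 51 = -107$)
$f + S L{\left(\frac{13}{-9} \right)} = 40 - 214 = -174$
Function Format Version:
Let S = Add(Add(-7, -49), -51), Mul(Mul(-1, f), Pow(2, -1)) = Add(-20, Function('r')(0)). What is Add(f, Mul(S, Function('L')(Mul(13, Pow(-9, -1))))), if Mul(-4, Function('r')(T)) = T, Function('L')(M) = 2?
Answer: -174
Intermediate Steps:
Function('r')(T) = Mul(Rational(-1, 4), T)
f = 40 (f = Mul(-2, Add(-20, Mul(Rational(-1, 4), 0))) = Mul(-2, Add(-20, 0)) = Mul(-2, -20) = 40)
S = -107 (S = Add(-56, -51) = -107)
Add(f, Mul(S, Function('L')(Mul(13, Pow(-9, -1))))) = Add(40, Mul(-107, 2)) = Add(40, -214) = -174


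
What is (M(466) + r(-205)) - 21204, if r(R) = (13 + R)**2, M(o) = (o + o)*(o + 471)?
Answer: 888944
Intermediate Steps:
M(o) = 2*o*(471 + o) (M(o) = (2*o)*(471 + o) = 2*o*(471 + o))
(M(466) + r(-205)) - 21204 = (2*466*(471 + 466) + (13 - 205)**2) - 21204 = (2*466*937 + (-192)**2) - 21204 = (873284 + 36864) - 21204 = 910148 - 21204 = 888944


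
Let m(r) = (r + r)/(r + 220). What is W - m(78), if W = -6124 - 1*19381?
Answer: -3800323/149 ≈ -25506.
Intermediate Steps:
W = -25505 (W = -6124 - 19381 = -25505)
m(r) = 2*r/(220 + r) (m(r) = (2*r)/(220 + r) = 2*r/(220 + r))
W - m(78) = -25505 - 2*78/(220 + 78) = -25505 - 2*78/298 = -25505 - 1*78/149 = -25505 - 78/149 = -3800323/149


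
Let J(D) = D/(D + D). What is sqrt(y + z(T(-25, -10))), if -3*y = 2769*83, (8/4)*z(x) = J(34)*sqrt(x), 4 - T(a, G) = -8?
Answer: sqrt(-306436 + 2*sqrt(3))/2 ≈ 276.78*I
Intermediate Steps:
T(a, G) = 12 (T(a, G) = 4 - 1*(-8) = 4 + 8 = 12)
J(D) = 1/2 (J(D) = D/((2*D)) = D*(1/(2*D)) = 1/2)
z(x) = sqrt(x)/4 (z(x) = (sqrt(x)/2)/2 = sqrt(x)/4)
y = -76609 (y = -923*83 = -1/3*229827 = -76609)
sqrt(y + z(T(-25, -10))) = sqrt(-76609 + sqrt(12)/4) = sqrt(-76609 + (2*sqrt(3))/4) = sqrt(-76609 + sqrt(3)/2)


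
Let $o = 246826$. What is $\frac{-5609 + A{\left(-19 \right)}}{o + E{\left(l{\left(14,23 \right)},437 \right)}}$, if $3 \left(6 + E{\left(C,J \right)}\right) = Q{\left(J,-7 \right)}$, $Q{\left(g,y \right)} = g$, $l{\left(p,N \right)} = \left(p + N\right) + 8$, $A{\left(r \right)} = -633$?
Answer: $- \frac{18726}{740897} \approx -0.025275$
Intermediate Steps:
$l{\left(p,N \right)} = 8 + N + p$ ($l{\left(p,N \right)} = \left(N + p\right) + 8 = 8 + N + p$)
$E{\left(C,J \right)} = -6 + \frac{J}{3}$
$\frac{-5609 + A{\left(-19 \right)}}{o + E{\left(l{\left(14,23 \right)},437 \right)}} = \frac{-5609 - 633}{246826 + \left(-6 + \frac{1}{3} \cdot 437\right)} = - \frac{6242}{246826 + \left(-6 + \frac{437}{3}\right)} = - \frac{6242}{246826 + \frac{419}{3}} = - \frac{6242}{\frac{740897}{3}} = \left(-6242\right) \frac{3}{740897} = - \frac{18726}{740897}$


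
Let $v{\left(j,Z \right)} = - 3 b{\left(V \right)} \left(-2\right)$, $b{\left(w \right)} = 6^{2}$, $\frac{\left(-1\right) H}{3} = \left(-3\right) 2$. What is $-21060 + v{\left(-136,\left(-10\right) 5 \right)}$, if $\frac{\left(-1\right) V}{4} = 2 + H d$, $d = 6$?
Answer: $-20844$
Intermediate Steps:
$H = 18$ ($H = - 3 \left(\left(-3\right) 2\right) = \left(-3\right) \left(-6\right) = 18$)
$V = -440$ ($V = - 4 \left(2 + 18 \cdot 6\right) = - 4 \left(2 + 108\right) = \left(-4\right) 110 = -440$)
$b{\left(w \right)} = 36$
$v{\left(j,Z \right)} = 216$ ($v{\left(j,Z \right)} = \left(-3\right) 36 \left(-2\right) = \left(-108\right) \left(-2\right) = 216$)
$-21060 + v{\left(-136,\left(-10\right) 5 \right)} = -21060 + 216 = -20844$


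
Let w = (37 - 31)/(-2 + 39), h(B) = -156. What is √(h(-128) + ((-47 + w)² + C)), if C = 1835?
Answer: 4*√331365/37 ≈ 62.232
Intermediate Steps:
w = 6/37 ≈ 0.16216
√(h(-128) + ((-47 + w)² + C)) = √(-156 + ((-47 + 6/37)² + 1835)) = √(-156 + ((-1733/37)² + 1835)) = √(-156 + (3003289/1369 + 1835)) = √(-156 + 5515404/1369) = √(5301840/1369) = 4*√331365/37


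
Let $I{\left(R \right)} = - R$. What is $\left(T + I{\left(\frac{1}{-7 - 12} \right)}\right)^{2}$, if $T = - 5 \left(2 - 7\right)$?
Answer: $\frac{226576}{361} \approx 627.63$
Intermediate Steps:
$T = 25$ ($T = \left(-5\right) \left(-5\right) = 25$)
$\left(T + I{\left(\frac{1}{-7 - 12} \right)}\right)^{2} = \left(25 - \frac{1}{-7 - 12}\right)^{2} = \left(25 - \frac{1}{-19}\right)^{2} = \left(25 - - \frac{1}{19}\right)^{2} = \left(25 + \frac{1}{19}\right)^{2} = \left(\frac{476}{19}\right)^{2} = \frac{226576}{361}$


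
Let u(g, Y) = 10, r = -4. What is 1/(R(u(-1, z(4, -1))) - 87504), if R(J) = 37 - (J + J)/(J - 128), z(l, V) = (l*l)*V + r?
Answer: -59/5160543 ≈ -1.1433e-5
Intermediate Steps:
z(l, V) = -4 + V*l² (z(l, V) = (l*l)*V - 4 = l²*V - 4 = V*l² - 4 = -4 + V*l²)
R(J) = 37 - 2*J/(-128 + J)
1/(R(u(-1, z(4, -1))) - 87504) = 1/((-4736 + 35*10)/(-128 + 10) - 87504) = 1/((-4736 + 350)/(-118) - 87504) = 1/(-1/118*(-4386) - 87504) = 1/(2193/59 - 87504) = 1/(-5160543/59) = -59/5160543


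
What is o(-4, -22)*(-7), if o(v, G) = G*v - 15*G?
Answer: -2926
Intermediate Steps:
o(v, G) = -15*G + G*v
o(-4, -22)*(-7) = -22*(-15 - 4)*(-7) = -22*(-19)*(-7) = 418*(-7) = -2926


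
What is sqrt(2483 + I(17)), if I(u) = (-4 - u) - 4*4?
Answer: sqrt(2446) ≈ 49.457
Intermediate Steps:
I(u) = -20 - u (I(u) = (-4 - u) - 16 = -20 - u)
sqrt(2483 + I(17)) = sqrt(2483 + (-20 - 1*17)) = sqrt(2483 + (-20 - 17)) = sqrt(2483 - 37) = sqrt(2446)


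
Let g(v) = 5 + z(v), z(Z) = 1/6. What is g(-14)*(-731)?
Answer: -22661/6 ≈ -3776.8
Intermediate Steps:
z(Z) = ⅙
g(v) = 31/6 (g(v) = 5 + ⅙ = 31/6)
g(-14)*(-731) = (31/6)*(-731) = -22661/6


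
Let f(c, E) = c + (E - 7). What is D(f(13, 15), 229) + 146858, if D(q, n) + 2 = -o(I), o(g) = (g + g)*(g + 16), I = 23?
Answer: 145062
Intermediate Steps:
o(g) = 2*g*(16 + g) (o(g) = (2*g)*(16 + g) = 2*g*(16 + g))
f(c, E) = -7 + E + c (f(c, E) = c + (-7 + E) = -7 + E + c)
D(q, n) = -1796 (D(q, n) = -2 - 2*23*(16 + 23) = -2 - 2*23*39 = -2 - 1*1794 = -2 - 1794 = -1796)
D(f(13, 15), 229) + 146858 = -1796 + 146858 = 145062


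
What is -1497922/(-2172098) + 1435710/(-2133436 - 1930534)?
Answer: 148450362538/441367055453 ≈ 0.33634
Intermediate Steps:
-1497922/(-2172098) + 1435710/(-2133436 - 1930534) = -1497922*(-1/2172098) + 1435710/(-4063970) = 748961/1086049 + 1435710*(-1/4063970) = 748961/1086049 - 143571/406397 = 148450362538/441367055453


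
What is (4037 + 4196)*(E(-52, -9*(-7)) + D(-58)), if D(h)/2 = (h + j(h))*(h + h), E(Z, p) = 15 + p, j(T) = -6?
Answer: 122885758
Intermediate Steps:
D(h) = 4*h*(-6 + h) (D(h) = 2*((h - 6)*(h + h)) = 2*((-6 + h)*(2*h)) = 2*(2*h*(-6 + h)) = 4*h*(-6 + h))
(4037 + 4196)*(E(-52, -9*(-7)) + D(-58)) = (4037 + 4196)*((15 - 9*(-7)) + 4*(-58)*(-6 - 58)) = 8233*((15 + 63) + 4*(-58)*(-64)) = 8233*(78 + 14848) = 8233*14926 = 122885758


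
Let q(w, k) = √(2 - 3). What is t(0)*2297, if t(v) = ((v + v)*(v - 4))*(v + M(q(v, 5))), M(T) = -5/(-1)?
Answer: 0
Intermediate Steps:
q(w, k) = I (q(w, k) = √(-1) = I)
M(T) = 5 (M(T) = -5*(-1) = 5)
t(v) = 2*v*(-4 + v)*(5 + v) (t(v) = ((v + v)*(v - 4))*(v + 5) = ((2*v)*(-4 + v))*(5 + v) = (2*v*(-4 + v))*(5 + v) = 2*v*(-4 + v)*(5 + v))
t(0)*2297 = (2*0*(-20 + 0 + 0²))*2297 = (2*0*(-20 + 0 + 0))*2297 = (2*0*(-20))*2297 = 0*2297 = 0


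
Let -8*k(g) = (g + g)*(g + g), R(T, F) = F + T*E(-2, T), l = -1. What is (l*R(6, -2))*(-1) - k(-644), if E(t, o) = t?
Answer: 207354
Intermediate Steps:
R(T, F) = F - 2*T (R(T, F) = F + T*(-2) = F - 2*T)
k(g) = -g²/2 (k(g) = -(g + g)*(g + g)/8 = -2*g*2*g/8 = -g²/2)
(l*R(6, -2))*(-1) - k(-644) = -(-2 - 2*6)*(-1) - (-1)*(-644)²/2 = -(-2 - 12)*(-1) - (-1)*414736/2 = -1*(-14)*(-1) - 1*(-207368) = 14*(-1) + 207368 = -14 + 207368 = 207354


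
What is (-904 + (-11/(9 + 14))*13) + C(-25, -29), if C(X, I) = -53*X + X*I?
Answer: 26215/23 ≈ 1139.8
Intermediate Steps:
C(X, I) = -53*X + I*X
(-904 + (-11/(9 + 14))*13) + C(-25, -29) = (-904 + (-11/(9 + 14))*13) - 25*(-53 - 29) = (-904 + (-11/23)*13) - 25*(-82) = (-904 + ((1/23)*(-11))*13) + 2050 = (-904 - 11/23*13) + 2050 = (-904 - 143/23) + 2050 = -20935/23 + 2050 = 26215/23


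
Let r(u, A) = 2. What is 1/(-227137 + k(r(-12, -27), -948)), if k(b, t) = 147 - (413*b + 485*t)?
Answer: 1/231964 ≈ 4.3110e-6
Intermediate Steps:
k(b, t) = 147 - 485*t - 413*b (k(b, t) = 147 + (-485*t - 413*b) = 147 - 485*t - 413*b)
1/(-227137 + k(r(-12, -27), -948)) = 1/(-227137 + (147 - 485*(-948) - 413*2)) = 1/(-227137 + (147 + 459780 - 826)) = 1/(-227137 + 459101) = 1/231964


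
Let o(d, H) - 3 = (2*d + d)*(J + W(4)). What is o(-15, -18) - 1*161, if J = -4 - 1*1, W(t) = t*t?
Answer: -653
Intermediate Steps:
W(t) = t²
J = -5 (J = -4 - 1 = -5)
o(d, H) = 3 + 33*d (o(d, H) = 3 + (2*d + d)*(-5 + 4²) = 3 + (3*d)*(-5 + 16) = 3 + (3*d)*11 = 3 + 33*d)
o(-15, -18) - 1*161 = (3 + 33*(-15)) - 1*161 = (3 - 495) - 161 = -492 - 161 = -653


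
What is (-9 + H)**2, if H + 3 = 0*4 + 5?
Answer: 49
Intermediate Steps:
H = 2 (H = -3 + (0*4 + 5) = -3 + (0 + 5) = -3 + 5 = 2)
(-9 + H)**2 = (-9 + 2)**2 = (-7)**2 = 49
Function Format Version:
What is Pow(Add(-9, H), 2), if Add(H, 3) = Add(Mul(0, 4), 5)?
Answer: 49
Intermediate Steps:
H = 2 (H = Add(-3, Add(Mul(0, 4), 5)) = Add(-3, Add(0, 5)) = Add(-3, 5) = 2)
Pow(Add(-9, H), 2) = Pow(Add(-9, 2), 2) = Pow(-7, 2) = 49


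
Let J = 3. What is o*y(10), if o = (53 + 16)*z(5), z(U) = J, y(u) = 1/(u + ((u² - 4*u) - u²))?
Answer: -69/10 ≈ -6.9000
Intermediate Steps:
y(u) = -1/(3*u) (y(u) = 1/(u - 4*u) = 1/(-3*u) = -1/(3*u))
z(U) = 3
o = 207 (o = (53 + 16)*3 = 69*3 = 207)
o*y(10) = 207*(-⅓/10) = 207*(-⅓*⅒) = 207*(-1/30) = -69/10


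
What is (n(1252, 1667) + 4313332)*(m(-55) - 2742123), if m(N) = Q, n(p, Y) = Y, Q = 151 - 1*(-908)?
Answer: -11827688418936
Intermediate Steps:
Q = 1059 (Q = 151 + 908 = 1059)
m(N) = 1059
(n(1252, 1667) + 4313332)*(m(-55) - 2742123) = (1667 + 4313332)*(1059 - 2742123) = 4314999*(-2741064) = -11827688418936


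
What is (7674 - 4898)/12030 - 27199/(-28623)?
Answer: 22592301/19129705 ≈ 1.1810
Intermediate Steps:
(7674 - 4898)/12030 - 27199/(-28623) = 2776*(1/12030) - 27199*(-1/28623) = 1388/6015 + 27199/28623 = 22592301/19129705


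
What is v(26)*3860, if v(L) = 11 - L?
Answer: -57900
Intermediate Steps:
v(26)*3860 = (11 - 1*26)*3860 = (11 - 26)*3860 = -15*3860 = -57900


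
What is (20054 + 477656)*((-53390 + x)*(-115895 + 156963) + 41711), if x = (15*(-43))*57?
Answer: -1842743318131590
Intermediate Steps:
x = -36765 (x = -645*57 = -36765)
(20054 + 477656)*((-53390 + x)*(-115895 + 156963) + 41711) = (20054 + 477656)*((-53390 - 36765)*(-115895 + 156963) + 41711) = 497710*(-90155*41068 + 41711) = 497710*(-3702485540 + 41711) = 497710*(-3702443829) = -1842743318131590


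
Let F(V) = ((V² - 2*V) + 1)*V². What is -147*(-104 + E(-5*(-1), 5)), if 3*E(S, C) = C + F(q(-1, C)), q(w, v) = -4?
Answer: -4557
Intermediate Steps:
F(V) = V²*(1 + V² - 2*V) (F(V) = (1 + V² - 2*V)*V² = V²*(1 + V² - 2*V))
E(S, C) = 400/3 + C/3 (E(S, C) = (C + (-4)²*(1 + (-4)² - 2*(-4)))/3 = (C + 16*(1 + 16 + 8))/3 = (C + 16*25)/3 = (C + 400)/3 = (400 + C)/3 = 400/3 + C/3)
-147*(-104 + E(-5*(-1), 5)) = -147*(-104 + (400/3 + (⅓)*5)) = -147*(-104 + (400/3 + 5/3)) = -147*(-104 + 135) = -147*31 = -4557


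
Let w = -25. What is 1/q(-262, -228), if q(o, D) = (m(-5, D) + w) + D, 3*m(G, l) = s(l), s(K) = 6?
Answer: -1/251 ≈ -0.0039841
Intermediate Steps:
m(G, l) = 2 (m(G, l) = (1/3)*6 = 2)
q(o, D) = -23 + D (q(o, D) = (2 - 25) + D = -23 + D)
1/q(-262, -228) = 1/(-23 - 228) = 1/(-251) = -1/251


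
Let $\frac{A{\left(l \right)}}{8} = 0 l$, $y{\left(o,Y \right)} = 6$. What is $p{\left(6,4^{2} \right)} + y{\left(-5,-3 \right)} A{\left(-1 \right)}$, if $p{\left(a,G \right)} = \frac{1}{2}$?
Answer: $\frac{1}{2} \approx 0.5$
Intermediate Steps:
$p{\left(a,G \right)} = \frac{1}{2}$
$A{\left(l \right)} = 0$ ($A{\left(l \right)} = 8 \cdot 0 l = 8 \cdot 0 = 0$)
$p{\left(6,4^{2} \right)} + y{\left(-5,-3 \right)} A{\left(-1 \right)} = \frac{1}{2} + 6 \cdot 0 = \frac{1}{2} + 0 = \frac{1}{2}$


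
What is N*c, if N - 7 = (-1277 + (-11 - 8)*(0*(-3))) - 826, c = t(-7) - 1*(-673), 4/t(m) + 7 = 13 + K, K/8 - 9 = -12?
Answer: -12691280/9 ≈ -1.4101e+6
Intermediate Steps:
K = -24 (K = 72 + 8*(-12) = 72 - 96 = -24)
t(m) = -2/9 (t(m) = 4/(-7 + (13 - 24)) = 4/(-7 - 11) = 4/(-18) = 4*(-1/18) = -2/9)
c = 6055/9 (c = -2/9 - 1*(-673) = -2/9 + 673 = 6055/9 ≈ 672.78)
N = -2096 (N = 7 + ((-1277 + (-11 - 8)*(0*(-3))) - 826) = 7 + ((-1277 - 19*0) - 826) = 7 + ((-1277 + 0) - 826) = 7 + (-1277 - 826) = 7 - 2103 = -2096)
N*c = -2096*6055/9 = -12691280/9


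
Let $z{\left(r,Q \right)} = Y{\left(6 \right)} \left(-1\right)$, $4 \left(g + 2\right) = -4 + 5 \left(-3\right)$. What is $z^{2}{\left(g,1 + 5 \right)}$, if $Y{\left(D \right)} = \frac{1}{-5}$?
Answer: $\frac{1}{25} \approx 0.04$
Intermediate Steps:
$Y{\left(D \right)} = - \frac{1}{5}$
$g = - \frac{27}{4}$ ($g = -2 + \frac{-4 + 5 \left(-3\right)}{4} = -2 + \frac{-4 - 15}{4} = -2 + \frac{1}{4} \left(-19\right) = -2 - \frac{19}{4} = - \frac{27}{4} \approx -6.75$)
$z{\left(r,Q \right)} = \frac{1}{5}$ ($z{\left(r,Q \right)} = \left(- \frac{1}{5}\right) \left(-1\right) = \frac{1}{5}$)
$z^{2}{\left(g,1 + 5 \right)} = \left(\frac{1}{5}\right)^{2} = \frac{1}{25}$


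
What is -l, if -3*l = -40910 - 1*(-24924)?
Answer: -15986/3 ≈ -5328.7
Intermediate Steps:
l = 15986/3 (l = -(-40910 - 1*(-24924))/3 = -(-40910 + 24924)/3 = -⅓*(-15986) = 15986/3 ≈ 5328.7)
-l = -1*15986/3 = -15986/3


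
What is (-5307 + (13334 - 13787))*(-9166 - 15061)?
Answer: 139547520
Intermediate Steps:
(-5307 + (13334 - 13787))*(-9166 - 15061) = (-5307 - 453)*(-24227) = -5760*(-24227) = 139547520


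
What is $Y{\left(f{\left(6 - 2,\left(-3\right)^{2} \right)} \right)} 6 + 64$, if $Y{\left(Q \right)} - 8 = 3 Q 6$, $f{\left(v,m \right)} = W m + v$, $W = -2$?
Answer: $-1400$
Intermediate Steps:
$f{\left(v,m \right)} = v - 2 m$ ($f{\left(v,m \right)} = - 2 m + v = v - 2 m$)
$Y{\left(Q \right)} = 8 + 18 Q$ ($Y{\left(Q \right)} = 8 + 3 Q 6 = 8 + 18 Q$)
$Y{\left(f{\left(6 - 2,\left(-3\right)^{2} \right)} \right)} 6 + 64 = \left(8 + 18 \left(\left(6 - 2\right) - 2 \left(-3\right)^{2}\right)\right) 6 + 64 = \left(8 + 18 \left(\left(6 - 2\right) - 18\right)\right) 6 + 64 = \left(8 + 18 \left(4 - 18\right)\right) 6 + 64 = \left(8 + 18 \left(-14\right)\right) 6 + 64 = \left(8 - 252\right) 6 + 64 = \left(-244\right) 6 + 64 = -1464 + 64 = -1400$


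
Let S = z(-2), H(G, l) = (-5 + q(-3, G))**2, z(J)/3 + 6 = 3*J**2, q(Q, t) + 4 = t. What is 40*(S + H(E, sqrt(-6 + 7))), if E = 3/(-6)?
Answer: 4330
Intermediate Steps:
q(Q, t) = -4 + t
E = -1/2 (E = 3*(-1/6) = -1/2 ≈ -0.50000)
z(J) = -18 + 9*J**2 (z(J) = -18 + 3*(3*J**2) = -18 + 9*J**2)
H(G, l) = (-9 + G)**2 (H(G, l) = (-5 + (-4 + G))**2 = (-9 + G)**2)
S = 18 (S = -18 + 9*(-2)**2 = -18 + 9*4 = -18 + 36 = 18)
40*(S + H(E, sqrt(-6 + 7))) = 40*(18 + (-9 - 1/2)**2) = 40*(18 + (-19/2)**2) = 40*(18 + 361/4) = 40*(433/4) = 4330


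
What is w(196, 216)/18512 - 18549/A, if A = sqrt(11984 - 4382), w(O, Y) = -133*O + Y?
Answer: -6463/4628 - 6183*sqrt(7602)/2534 ≈ -214.14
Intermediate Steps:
w(O, Y) = Y - 133*O
A = sqrt(7602) ≈ 87.189
w(196, 216)/18512 - 18549/A = (216 - 133*196)/18512 - 18549*sqrt(7602)/7602 = (216 - 26068)*(1/18512) - 6183*sqrt(7602)/2534 = -25852*1/18512 - 6183*sqrt(7602)/2534 = -6463/4628 - 6183*sqrt(7602)/2534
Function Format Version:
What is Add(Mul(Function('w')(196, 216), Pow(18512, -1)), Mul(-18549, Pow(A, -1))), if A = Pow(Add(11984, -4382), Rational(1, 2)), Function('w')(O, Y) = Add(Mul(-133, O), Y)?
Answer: Add(Rational(-6463, 4628), Mul(Rational(-6183, 2534), Pow(7602, Rational(1, 2)))) ≈ -214.14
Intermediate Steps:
Function('w')(O, Y) = Add(Y, Mul(-133, O))
A = Pow(7602, Rational(1, 2)) ≈ 87.189
Add(Mul(Function('w')(196, 216), Pow(18512, -1)), Mul(-18549, Pow(A, -1))) = Add(Mul(Add(216, Mul(-133, 196)), Pow(18512, -1)), Mul(-18549, Pow(Pow(7602, Rational(1, 2)), -1))) = Add(Mul(Add(216, -26068), Rational(1, 18512)), Mul(-18549, Mul(Rational(1, 7602), Pow(7602, Rational(1, 2))))) = Add(Mul(-25852, Rational(1, 18512)), Mul(Rational(-6183, 2534), Pow(7602, Rational(1, 2)))) = Add(Rational(-6463, 4628), Mul(Rational(-6183, 2534), Pow(7602, Rational(1, 2))))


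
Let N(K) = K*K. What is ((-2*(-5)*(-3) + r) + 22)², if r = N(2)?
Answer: 16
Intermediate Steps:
N(K) = K²
r = 4 (r = 2² = 4)
((-2*(-5)*(-3) + r) + 22)² = ((-2*(-5)*(-3) + 4) + 22)² = ((10*(-3) + 4) + 22)² = ((-30 + 4) + 22)² = (-26 + 22)² = (-4)² = 16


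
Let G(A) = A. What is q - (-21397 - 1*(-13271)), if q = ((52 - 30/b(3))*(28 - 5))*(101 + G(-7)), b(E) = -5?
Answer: 133522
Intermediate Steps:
q = 125396 (q = ((52 - 30/(-5))*(28 - 5))*(101 - 7) = ((52 - 30*(-⅕))*23)*94 = ((52 + 6)*23)*94 = (58*23)*94 = 1334*94 = 125396)
q - (-21397 - 1*(-13271)) = 125396 - (-21397 - 1*(-13271)) = 125396 - (-21397 + 13271) = 125396 - 1*(-8126) = 125396 + 8126 = 133522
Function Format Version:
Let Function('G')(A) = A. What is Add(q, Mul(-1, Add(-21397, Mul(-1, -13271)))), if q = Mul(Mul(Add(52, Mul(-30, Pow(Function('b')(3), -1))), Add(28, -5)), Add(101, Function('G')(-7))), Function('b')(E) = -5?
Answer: 133522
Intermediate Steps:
q = 125396 (q = Mul(Mul(Add(52, Mul(-30, Pow(-5, -1))), Add(28, -5)), Add(101, -7)) = Mul(Mul(Add(52, Mul(-30, Rational(-1, 5))), 23), 94) = Mul(Mul(Add(52, 6), 23), 94) = Mul(Mul(58, 23), 94) = Mul(1334, 94) = 125396)
Add(q, Mul(-1, Add(-21397, Mul(-1, -13271)))) = Add(125396, Mul(-1, Add(-21397, Mul(-1, -13271)))) = Add(125396, Mul(-1, Add(-21397, 13271))) = Add(125396, Mul(-1, -8126)) = Add(125396, 8126) = 133522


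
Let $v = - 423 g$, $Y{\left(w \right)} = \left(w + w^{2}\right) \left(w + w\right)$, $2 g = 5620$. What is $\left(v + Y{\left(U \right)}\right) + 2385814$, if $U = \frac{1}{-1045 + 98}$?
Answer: $\frac{1016742180407524}{849278123} \approx 1.1972 \cdot 10^{6}$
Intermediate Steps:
$g = 2810$ ($g = \frac{1}{2} \cdot 5620 = 2810$)
$U = - \frac{1}{947}$ ($U = \frac{1}{-947} = - \frac{1}{947} \approx -0.001056$)
$Y{\left(w \right)} = 2 w \left(w + w^{2}\right)$ ($Y{\left(w \right)} = \left(w + w^{2}\right) 2 w = 2 w \left(w + w^{2}\right)$)
$v = -1188630$ ($v = \left(-423\right) 2810 = -1188630$)
$\left(v + Y{\left(U \right)}\right) + 2385814 = \left(-1188630 + 2 \left(- \frac{1}{947}\right)^{2} \left(1 - \frac{1}{947}\right)\right) + 2385814 = \left(-1188630 + 2 \cdot \frac{1}{896809} \cdot \frac{946}{947}\right) + 2385814 = \left(-1188630 + \frac{1892}{849278123}\right) + 2385814 = - \frac{1009477455339598}{849278123} + 2385814 = \frac{1016742180407524}{849278123}$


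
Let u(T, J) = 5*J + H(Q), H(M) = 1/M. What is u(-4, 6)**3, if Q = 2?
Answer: 226981/8 ≈ 28373.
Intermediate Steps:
u(T, J) = 1/2 + 5*J (u(T, J) = 5*J + 1/2 = 1/2 + 5*J)
u(-4, 6)**3 = (1/2 + 5*6)**3 = (1/2 + 30)**3 = (61/2)**3 = 226981/8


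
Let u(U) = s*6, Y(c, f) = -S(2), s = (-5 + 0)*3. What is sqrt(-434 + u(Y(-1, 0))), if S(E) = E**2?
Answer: 2*I*sqrt(131) ≈ 22.891*I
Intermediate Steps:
s = -15 (s = -5*3 = -15)
Y(c, f) = -4 (Y(c, f) = -1*2**2 = -1*4 = -4)
u(U) = -90 (u(U) = -15*6 = -90)
sqrt(-434 + u(Y(-1, 0))) = sqrt(-434 - 90) = sqrt(-524) = 2*I*sqrt(131)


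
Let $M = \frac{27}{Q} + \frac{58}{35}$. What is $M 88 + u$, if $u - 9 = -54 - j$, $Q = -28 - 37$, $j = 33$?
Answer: $\frac{2846}{91} \approx 31.275$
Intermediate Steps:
$Q = -65$ ($Q = -28 - 37 = -65$)
$M = \frac{113}{91}$ ($M = \frac{27}{-65} + \frac{58}{35} = 27 \left(- \frac{1}{65}\right) + 58 \cdot \frac{1}{35} = - \frac{27}{65} + \frac{58}{35} = \frac{113}{91} \approx 1.2418$)
$u = -78$ ($u = 9 - 87 = -78$)
$M 88 + u = \frac{113}{91} \cdot 88 - 78 = \frac{9944}{91} - 78 = \frac{2846}{91}$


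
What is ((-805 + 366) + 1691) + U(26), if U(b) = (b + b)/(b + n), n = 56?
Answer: 51358/41 ≈ 1252.6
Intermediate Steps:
U(b) = 2*b/(56 + b) (U(b) = (b + b)/(b + 56) = (2*b)/(56 + b) = 2*b/(56 + b))
((-805 + 366) + 1691) + U(26) = ((-805 + 366) + 1691) + 2*26/(56 + 26) = (-439 + 1691) + 2*26/82 = 1252 + 2*26*(1/82) = 1252 + 26/41 = 51358/41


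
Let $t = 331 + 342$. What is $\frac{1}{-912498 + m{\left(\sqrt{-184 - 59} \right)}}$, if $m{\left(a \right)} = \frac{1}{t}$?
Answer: $- \frac{673}{614111153} \approx -1.0959 \cdot 10^{-6}$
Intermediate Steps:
$t = 673$
$m{\left(a \right)} = \frac{1}{673}$
$\frac{1}{-912498 + m{\left(\sqrt{-184 - 59} \right)}} = \frac{1}{-912498 + \frac{1}{673}} = \frac{1}{- \frac{614111153}{673}} = - \frac{673}{614111153}$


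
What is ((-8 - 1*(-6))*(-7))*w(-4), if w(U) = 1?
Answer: 14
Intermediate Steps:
((-8 - 1*(-6))*(-7))*w(-4) = ((-8 - 1*(-6))*(-7))*1 = ((-8 + 6)*(-7))*1 = -2*(-7)*1 = 14*1 = 14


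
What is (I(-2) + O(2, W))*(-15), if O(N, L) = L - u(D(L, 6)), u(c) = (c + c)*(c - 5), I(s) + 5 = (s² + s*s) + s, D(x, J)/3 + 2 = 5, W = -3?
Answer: 1110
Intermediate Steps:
D(x, J) = 9 (D(x, J) = -6 + 3*5 = -6 + 15 = 9)
I(s) = -5 + s + 2*s² (I(s) = -5 + ((s² + s*s) + s) = -5 + ((s² + s²) + s) = -5 + (2*s² + s) = -5 + (s + 2*s²) = -5 + s + 2*s²)
u(c) = 2*c*(-5 + c) (u(c) = (2*c)*(-5 + c) = 2*c*(-5 + c))
O(N, L) = -72 + L (O(N, L) = L - 2*9*(-5 + 9) = L - 2*9*4 = L - 1*72 = L - 72 = -72 + L)
(I(-2) + O(2, W))*(-15) = ((-5 - 2 + 2*(-2)²) + (-72 - 3))*(-15) = ((-5 - 2 + 2*4) - 75)*(-15) = ((-5 - 2 + 8) - 75)*(-15) = (1 - 75)*(-15) = -74*(-15) = 1110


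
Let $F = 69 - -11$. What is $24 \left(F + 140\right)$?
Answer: $5280$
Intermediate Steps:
$F = 80$ ($F = 69 + 11 = 80$)
$24 \left(F + 140\right) = 24 \left(80 + 140\right) = 24 \cdot 220 = 5280$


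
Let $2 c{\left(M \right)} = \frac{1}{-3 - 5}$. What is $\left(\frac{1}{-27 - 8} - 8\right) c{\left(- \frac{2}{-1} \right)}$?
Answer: $\frac{281}{560} \approx 0.50179$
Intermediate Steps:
$c{\left(M \right)} = - \frac{1}{16}$ ($c{\left(M \right)} = \frac{1}{2 \left(-3 - 5\right)} = \frac{1}{2 \left(-8\right)} = \frac{1}{2} \left(- \frac{1}{8}\right) = - \frac{1}{16}$)
$\left(\frac{1}{-27 - 8} - 8\right) c{\left(- \frac{2}{-1} \right)} = \left(\frac{1}{-27 - 8} - 8\right) \left(- \frac{1}{16}\right) = \left(\frac{1}{-35} + \left(-21 + 13\right)\right) \left(- \frac{1}{16}\right) = \left(- \frac{1}{35} - 8\right) \left(- \frac{1}{16}\right) = \left(- \frac{281}{35}\right) \left(- \frac{1}{16}\right) = \frac{281}{560}$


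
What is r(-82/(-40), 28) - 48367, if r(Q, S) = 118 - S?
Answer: -48277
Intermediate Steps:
r(-82/(-40), 28) - 48367 = (118 - 1*28) - 48367 = (118 - 28) - 48367 = 90 - 48367 = -48277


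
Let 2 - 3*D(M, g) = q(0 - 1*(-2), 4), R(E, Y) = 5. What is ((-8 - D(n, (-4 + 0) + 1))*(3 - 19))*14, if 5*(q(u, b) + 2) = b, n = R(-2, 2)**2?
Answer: 30464/15 ≈ 2030.9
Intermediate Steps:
n = 25 (n = 5**2 = 25)
q(u, b) = -2 + b/5
D(M, g) = 16/15 (D(M, g) = 2/3 - (-2 + (1/5)*4)/3 = 2/3 - (-2 + 4/5)/3 = 2/3 - 1/3*(-6/5) = 2/3 + 2/5 = 16/15)
((-8 - D(n, (-4 + 0) + 1))*(3 - 19))*14 = ((-8 - 1*16/15)*(3 - 19))*14 = ((-8 - 16/15)*(-16))*14 = -136/15*(-16)*14 = (2176/15)*14 = 30464/15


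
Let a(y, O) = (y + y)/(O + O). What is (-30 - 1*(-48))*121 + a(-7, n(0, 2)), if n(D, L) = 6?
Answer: 13061/6 ≈ 2176.8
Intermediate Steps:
a(y, O) = y/O (a(y, O) = (2*y)/((2*O)) = (2*y)*(1/(2*O)) = y/O)
(-30 - 1*(-48))*121 + a(-7, n(0, 2)) = (-30 - 1*(-48))*121 - 7/6 = (-30 + 48)*121 - 7*1/6 = 18*121 - 7/6 = 2178 - 7/6 = 13061/6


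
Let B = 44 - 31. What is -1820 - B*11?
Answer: -1963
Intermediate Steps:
B = 13
-1820 - B*11 = -1820 - 13*11 = -1820 - 1*143 = -1820 - 143 = -1963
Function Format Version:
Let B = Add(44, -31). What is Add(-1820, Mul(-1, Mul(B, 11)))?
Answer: -1963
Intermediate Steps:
B = 13
Add(-1820, Mul(-1, Mul(B, 11))) = Add(-1820, Mul(-1, Mul(13, 11))) = Add(-1820, Mul(-1, 143)) = Add(-1820, -143) = -1963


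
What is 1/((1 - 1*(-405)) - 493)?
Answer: -1/87 ≈ -0.011494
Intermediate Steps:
1/((1 - 1*(-405)) - 493) = 1/((1 + 405) - 493) = 1/(406 - 493) = 1/(-87) = -1/87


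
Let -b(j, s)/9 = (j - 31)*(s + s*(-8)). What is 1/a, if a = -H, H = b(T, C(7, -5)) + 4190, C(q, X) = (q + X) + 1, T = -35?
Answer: 1/8284 ≈ 0.00012071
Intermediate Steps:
C(q, X) = 1 + X + q (C(q, X) = (X + q) + 1 = 1 + X + q)
b(j, s) = 63*s*(-31 + j) (b(j, s) = -9*(j - 31)*(s + s*(-8)) = -9*(-31 + j)*(s - 8*s) = -9*(-31 + j)*(-7*s) = -(-63)*s*(-31 + j) = 63*s*(-31 + j))
H = -8284 (H = 63*(1 - 5 + 7)*(-31 - 35) + 4190 = 63*3*(-66) + 4190 = -12474 + 4190 = -8284)
a = 8284 (a = -1*(-8284) = 8284)
1/a = 1/8284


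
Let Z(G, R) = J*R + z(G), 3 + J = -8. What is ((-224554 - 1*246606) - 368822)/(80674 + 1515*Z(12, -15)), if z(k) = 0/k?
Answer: -76362/30059 ≈ -2.5404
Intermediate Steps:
z(k) = 0
J = -11 (J = -3 - 8 = -11)
Z(G, R) = -11*R (Z(G, R) = -11*R + 0 = -11*R)
((-224554 - 1*246606) - 368822)/(80674 + 1515*Z(12, -15)) = ((-224554 - 1*246606) - 368822)/(80674 + 1515*(-11*(-15))) = ((-224554 - 246606) - 368822)/(80674 + 1515*165) = (-471160 - 368822)/(80674 + 249975) = -839982/330649 = -839982*1/330649 = -76362/30059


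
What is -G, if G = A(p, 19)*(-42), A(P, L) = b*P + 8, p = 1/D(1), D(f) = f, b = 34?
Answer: 1764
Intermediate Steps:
p = 1 (p = 1/1 = 1)
A(P, L) = 8 + 34*P (A(P, L) = 34*P + 8 = 8 + 34*P)
G = -1764 (G = (8 + 34*1)*(-42) = (8 + 34)*(-42) = 42*(-42) = -1764)
-G = -1*(-1764) = 1764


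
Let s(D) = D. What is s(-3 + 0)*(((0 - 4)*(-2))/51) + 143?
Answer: 2423/17 ≈ 142.53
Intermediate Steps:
s(-3 + 0)*(((0 - 4)*(-2))/51) + 143 = (-3 + 0)*(((0 - 4)*(-2))/51) + 143 = -3*(-4*(-2))/51 + 143 = -24/51 + 143 = -3*8/51 + 143 = -8/17 + 143 = 2423/17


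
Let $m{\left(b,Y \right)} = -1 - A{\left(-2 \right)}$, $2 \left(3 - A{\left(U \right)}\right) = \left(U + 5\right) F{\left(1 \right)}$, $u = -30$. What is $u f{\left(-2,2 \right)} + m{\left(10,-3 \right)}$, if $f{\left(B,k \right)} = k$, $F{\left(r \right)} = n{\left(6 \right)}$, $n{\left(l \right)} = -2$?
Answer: $-67$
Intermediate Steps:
$F{\left(r \right)} = -2$
$A{\left(U \right)} = 8 + U$ ($A{\left(U \right)} = 3 - \frac{\left(U + 5\right) \left(-2\right)}{2} = 3 - \frac{\left(5 + U\right) \left(-2\right)}{2} = 3 - \frac{-10 - 2 U}{2} = 3 + \left(5 + U\right) = 8 + U$)
$m{\left(b,Y \right)} = -7$ ($m{\left(b,Y \right)} = -1 - \left(8 - 2\right) = -1 - 6 = -7$)
$u f{\left(-2,2 \right)} + m{\left(10,-3 \right)} = \left(-30\right) 2 - 7 = -60 - 7 = -67$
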